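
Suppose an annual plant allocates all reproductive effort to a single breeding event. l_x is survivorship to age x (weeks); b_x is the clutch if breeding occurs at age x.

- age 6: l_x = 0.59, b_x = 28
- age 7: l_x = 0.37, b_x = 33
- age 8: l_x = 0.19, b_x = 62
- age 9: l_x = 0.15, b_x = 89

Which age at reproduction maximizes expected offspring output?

Expected offspring if breeding at age x = l_x × b_x:
  age 6: 0.59 × 28 = 16.520
  age 7: 0.37 × 33 = 12.210
  age 8: 0.19 × 62 = 11.780
  age 9: 0.15 × 89 = 13.350
Maximum at age 6 (16.520).

6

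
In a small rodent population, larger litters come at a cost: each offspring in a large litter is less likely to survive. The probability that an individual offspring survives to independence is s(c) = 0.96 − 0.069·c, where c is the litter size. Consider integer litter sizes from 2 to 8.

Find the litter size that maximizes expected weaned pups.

7

Expected weaned pups = c × s(c):
  c=2: 2 × 0.822 = 1.644
  c=3: 3 × 0.753 = 2.259
  c=4: 4 × 0.684 = 2.736
  c=5: 5 × 0.615 = 3.075
  c=6: 6 × 0.546 = 3.276
  c=7: 7 × 0.477 = 3.339
  c=8: 8 × 0.408 = 3.264
Maximum at c = 7 (3.339 weaned pups).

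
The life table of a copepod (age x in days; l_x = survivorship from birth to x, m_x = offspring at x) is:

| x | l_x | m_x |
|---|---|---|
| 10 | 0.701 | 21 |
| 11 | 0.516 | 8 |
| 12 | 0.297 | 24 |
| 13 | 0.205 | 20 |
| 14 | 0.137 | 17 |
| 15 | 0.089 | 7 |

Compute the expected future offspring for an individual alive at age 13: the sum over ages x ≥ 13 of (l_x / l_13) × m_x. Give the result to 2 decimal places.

l_13 = 0.205. Conditional survival from age 13 to x is l_x / l_13.
  x=13: (0.205/0.205) × 20 = 20.0000
  x=14: (0.137/0.205) × 17 = 11.3610
  x=15: (0.089/0.205) × 7 = 3.0390
Sum = 20.0000 + 11.3610 + 3.0390 = 34.4000

34.40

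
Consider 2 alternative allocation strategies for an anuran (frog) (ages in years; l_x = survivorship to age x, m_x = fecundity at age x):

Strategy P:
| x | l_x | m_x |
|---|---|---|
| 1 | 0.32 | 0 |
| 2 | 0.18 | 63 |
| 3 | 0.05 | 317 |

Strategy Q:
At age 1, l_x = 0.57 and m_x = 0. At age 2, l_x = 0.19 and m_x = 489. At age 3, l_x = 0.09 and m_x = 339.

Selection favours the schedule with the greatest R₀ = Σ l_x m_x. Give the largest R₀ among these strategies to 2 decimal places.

Strategy P: R₀ = 0.32×0 + 0.18×63 + 0.05×317 = 27.1900
Strategy Q: R₀ = 0.57×0 + 0.19×489 + 0.09×339 = 123.4200
Highest R₀: strategy Q with 123.4200.

123.42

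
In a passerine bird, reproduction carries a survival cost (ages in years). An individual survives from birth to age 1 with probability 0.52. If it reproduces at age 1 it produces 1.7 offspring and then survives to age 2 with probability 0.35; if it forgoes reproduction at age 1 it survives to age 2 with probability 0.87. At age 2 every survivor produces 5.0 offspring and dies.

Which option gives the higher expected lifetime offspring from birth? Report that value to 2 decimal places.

2.26

breed at age 1: R₀ = 0.52 × (1.7 + 0.35 × 5.0) = 0.52 × 3.4500 = 1.7940
delay to age 2: R₀ = 0.52 × (0.87 × 5.0) = 0.52 × 4.3500 = 2.2620
Higher: delay to age 2 (2.2620).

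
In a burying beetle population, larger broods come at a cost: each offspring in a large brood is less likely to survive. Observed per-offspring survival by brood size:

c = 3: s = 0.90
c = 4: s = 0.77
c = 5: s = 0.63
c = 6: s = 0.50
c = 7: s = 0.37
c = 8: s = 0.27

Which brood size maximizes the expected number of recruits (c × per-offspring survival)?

Expected recruits = c × s(c):
  c=3: 3 × 0.90 = 2.700
  c=4: 4 × 0.77 = 3.080
  c=5: 5 × 0.63 = 3.150
  c=6: 6 × 0.50 = 3.000
  c=7: 7 × 0.37 = 2.590
  c=8: 8 × 0.27 = 2.160
Maximum at c = 5 (3.150 recruits).

5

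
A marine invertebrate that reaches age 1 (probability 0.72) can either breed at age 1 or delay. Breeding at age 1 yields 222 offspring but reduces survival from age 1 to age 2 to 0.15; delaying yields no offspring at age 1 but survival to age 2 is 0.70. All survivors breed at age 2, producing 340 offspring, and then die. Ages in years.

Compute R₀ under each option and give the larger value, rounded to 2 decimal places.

196.56

breed at age 1: R₀ = 0.72 × (222 + 0.15 × 340) = 0.72 × 273.0000 = 196.5600
delay to age 2: R₀ = 0.72 × (0.70 × 340) = 0.72 × 238.0000 = 171.3600
Higher: breed at age 1 (196.5600).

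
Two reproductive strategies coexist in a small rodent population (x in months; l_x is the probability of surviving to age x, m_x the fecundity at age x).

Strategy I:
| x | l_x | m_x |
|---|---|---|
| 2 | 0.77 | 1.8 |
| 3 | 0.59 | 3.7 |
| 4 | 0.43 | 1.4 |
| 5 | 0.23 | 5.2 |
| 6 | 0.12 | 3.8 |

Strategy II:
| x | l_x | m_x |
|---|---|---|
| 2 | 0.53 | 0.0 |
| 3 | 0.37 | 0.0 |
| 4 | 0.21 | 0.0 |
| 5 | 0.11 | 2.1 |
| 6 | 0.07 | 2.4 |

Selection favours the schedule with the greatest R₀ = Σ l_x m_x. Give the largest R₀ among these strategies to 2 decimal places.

Strategy I: R₀ = 0.77×1.8 + 0.59×3.7 + 0.43×1.4 + 0.23×5.2 + 0.12×3.8 = 5.8230
Strategy II: R₀ = 0.53×0.0 + 0.37×0.0 + 0.21×0.0 + 0.11×2.1 + 0.07×2.4 = 0.3990
Highest R₀: strategy I with 5.8230.

5.82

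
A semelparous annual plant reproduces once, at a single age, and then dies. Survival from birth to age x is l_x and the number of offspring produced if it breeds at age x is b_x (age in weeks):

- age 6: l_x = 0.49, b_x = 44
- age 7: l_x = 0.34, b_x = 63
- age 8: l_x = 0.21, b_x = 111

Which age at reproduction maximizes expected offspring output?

8

Expected offspring if breeding at age x = l_x × b_x:
  age 6: 0.49 × 44 = 21.560
  age 7: 0.34 × 63 = 21.420
  age 8: 0.21 × 111 = 23.310
Maximum at age 8 (23.310).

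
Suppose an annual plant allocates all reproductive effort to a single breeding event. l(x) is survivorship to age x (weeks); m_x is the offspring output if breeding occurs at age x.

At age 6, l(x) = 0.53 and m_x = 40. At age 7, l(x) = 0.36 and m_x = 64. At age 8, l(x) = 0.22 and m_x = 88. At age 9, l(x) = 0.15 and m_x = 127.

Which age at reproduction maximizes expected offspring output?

Expected offspring if breeding at age x = l(x) × m_x:
  age 6: 0.53 × 40 = 21.200
  age 7: 0.36 × 64 = 23.040
  age 8: 0.22 × 88 = 19.360
  age 9: 0.15 × 127 = 19.050
Maximum at age 7 (23.040).

7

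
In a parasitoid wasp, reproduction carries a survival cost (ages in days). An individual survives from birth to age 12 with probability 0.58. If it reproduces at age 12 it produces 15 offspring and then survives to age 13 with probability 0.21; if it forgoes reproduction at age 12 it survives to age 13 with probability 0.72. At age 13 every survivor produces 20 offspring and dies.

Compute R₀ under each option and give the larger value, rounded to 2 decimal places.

breed at age 12: R₀ = 0.58 × (15 + 0.21 × 20) = 0.58 × 19.2000 = 11.1360
delay to age 13: R₀ = 0.58 × (0.72 × 20) = 0.58 × 14.4000 = 8.3520
Higher: breed at age 12 (11.1360).

11.14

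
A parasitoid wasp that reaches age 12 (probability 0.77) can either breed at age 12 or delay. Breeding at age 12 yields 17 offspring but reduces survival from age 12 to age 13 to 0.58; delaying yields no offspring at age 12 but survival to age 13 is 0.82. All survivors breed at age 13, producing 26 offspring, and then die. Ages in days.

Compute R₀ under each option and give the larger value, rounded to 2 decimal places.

breed at age 12: R₀ = 0.77 × (17 + 0.58 × 26) = 0.77 × 32.0800 = 24.7016
delay to age 13: R₀ = 0.77 × (0.82 × 26) = 0.77 × 21.3200 = 16.4164
Higher: breed at age 12 (24.7016).

24.70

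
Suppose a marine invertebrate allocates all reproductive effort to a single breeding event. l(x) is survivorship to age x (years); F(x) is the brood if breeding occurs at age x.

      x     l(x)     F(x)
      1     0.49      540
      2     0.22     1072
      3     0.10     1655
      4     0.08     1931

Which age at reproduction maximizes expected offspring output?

1

Expected offspring if breeding at age x = l(x) × F(x):
  age 1: 0.49 × 540 = 264.600
  age 2: 0.22 × 1072 = 235.840
  age 3: 0.10 × 1655 = 165.500
  age 4: 0.08 × 1931 = 154.480
Maximum at age 1 (264.600).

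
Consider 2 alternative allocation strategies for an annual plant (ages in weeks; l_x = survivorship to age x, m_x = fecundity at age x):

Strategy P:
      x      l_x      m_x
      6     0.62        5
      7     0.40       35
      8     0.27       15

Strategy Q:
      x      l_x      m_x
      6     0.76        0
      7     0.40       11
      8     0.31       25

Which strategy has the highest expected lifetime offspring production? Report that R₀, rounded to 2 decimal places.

21.15

Strategy P: R₀ = 0.62×5 + 0.40×35 + 0.27×15 = 21.1500
Strategy Q: R₀ = 0.76×0 + 0.40×11 + 0.31×25 = 12.1500
Highest R₀: strategy P with 21.1500.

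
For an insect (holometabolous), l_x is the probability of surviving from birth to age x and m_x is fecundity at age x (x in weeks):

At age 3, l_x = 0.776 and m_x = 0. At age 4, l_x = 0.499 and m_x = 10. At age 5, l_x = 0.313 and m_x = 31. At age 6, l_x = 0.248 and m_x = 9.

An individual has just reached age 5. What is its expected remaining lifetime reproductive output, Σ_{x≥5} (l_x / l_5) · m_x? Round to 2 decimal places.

l_5 = 0.313. Conditional survival from age 5 to x is l_x / l_5.
  x=5: (0.313/0.313) × 31 = 31.0000
  x=6: (0.248/0.313) × 9 = 7.1310
Sum = 31.0000 + 7.1310 = 38.1310

38.13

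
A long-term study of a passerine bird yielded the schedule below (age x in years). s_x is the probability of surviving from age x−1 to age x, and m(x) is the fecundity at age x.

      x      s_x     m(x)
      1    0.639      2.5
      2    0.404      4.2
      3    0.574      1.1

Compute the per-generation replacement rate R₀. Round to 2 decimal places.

2.84

Survivorship from birth: l_x = s_1·s_2·…·s_x.
  l_1 = 0.63900
  l_2 = 0.25816
  l_3 = 0.14818
R₀ = Σ l_x m(x):
  age 1: 0.63900 × 2.5 = 1.5975
  age 2: 0.25816 × 4.2 = 1.0843
  age 3: 0.14818 × 1.1 = 0.1630
R₀ = 1.5975 + 1.0843 + 0.1630 = 2.8448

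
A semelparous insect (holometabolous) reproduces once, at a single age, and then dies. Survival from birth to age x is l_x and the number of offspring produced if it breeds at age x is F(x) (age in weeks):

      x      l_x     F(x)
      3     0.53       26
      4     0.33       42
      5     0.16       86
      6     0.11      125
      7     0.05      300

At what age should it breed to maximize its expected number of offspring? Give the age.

Expected offspring if breeding at age x = l_x × F(x):
  age 3: 0.53 × 26 = 13.780
  age 4: 0.33 × 42 = 13.860
  age 5: 0.16 × 86 = 13.760
  age 6: 0.11 × 125 = 13.750
  age 7: 0.05 × 300 = 15.000
Maximum at age 7 (15.000).

7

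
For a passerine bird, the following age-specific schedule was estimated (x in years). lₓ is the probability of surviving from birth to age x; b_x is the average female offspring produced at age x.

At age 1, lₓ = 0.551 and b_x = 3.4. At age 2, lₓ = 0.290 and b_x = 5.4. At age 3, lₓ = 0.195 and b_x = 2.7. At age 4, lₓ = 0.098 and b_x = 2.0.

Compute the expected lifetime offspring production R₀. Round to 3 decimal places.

R₀ = Σ lₓ b_x:
  age 1: 0.551 × 3.4 = 1.8734
  age 2: 0.290 × 5.4 = 1.5660
  age 3: 0.195 × 2.7 = 0.5265
  age 4: 0.098 × 2.0 = 0.1960
R₀ = 1.8734 + 1.5660 + 0.5265 + 0.1960 = 4.1619

4.162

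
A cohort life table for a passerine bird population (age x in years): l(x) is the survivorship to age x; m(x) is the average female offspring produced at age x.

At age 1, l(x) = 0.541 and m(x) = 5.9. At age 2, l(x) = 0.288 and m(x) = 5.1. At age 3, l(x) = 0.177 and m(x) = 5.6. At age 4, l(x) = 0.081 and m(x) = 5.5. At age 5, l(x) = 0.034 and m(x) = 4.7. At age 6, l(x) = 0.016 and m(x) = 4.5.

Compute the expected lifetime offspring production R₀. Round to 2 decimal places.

6.33

R₀ = Σ l(x) m(x):
  age 1: 0.541 × 5.9 = 3.1919
  age 2: 0.288 × 5.1 = 1.4688
  age 3: 0.177 × 5.6 = 0.9912
  age 4: 0.081 × 5.5 = 0.4455
  age 5: 0.034 × 4.7 = 0.1598
  age 6: 0.016 × 4.5 = 0.0720
R₀ = 3.1919 + 1.4688 + 0.9912 + 0.4455 + 0.1598 + 0.0720 = 6.3292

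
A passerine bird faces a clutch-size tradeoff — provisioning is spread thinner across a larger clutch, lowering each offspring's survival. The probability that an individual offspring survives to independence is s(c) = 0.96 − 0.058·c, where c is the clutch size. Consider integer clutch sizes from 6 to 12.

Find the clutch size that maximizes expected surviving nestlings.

8

Expected surviving nestlings = c × s(c):
  c=6: 6 × 0.612 = 3.672
  c=7: 7 × 0.554 = 3.878
  c=8: 8 × 0.496 = 3.968
  c=9: 9 × 0.438 = 3.942
  c=10: 10 × 0.380 = 3.800
  c=11: 11 × 0.322 = 3.542
  c=12: 12 × 0.264 = 3.168
Maximum at c = 8 (3.968 surviving nestlings).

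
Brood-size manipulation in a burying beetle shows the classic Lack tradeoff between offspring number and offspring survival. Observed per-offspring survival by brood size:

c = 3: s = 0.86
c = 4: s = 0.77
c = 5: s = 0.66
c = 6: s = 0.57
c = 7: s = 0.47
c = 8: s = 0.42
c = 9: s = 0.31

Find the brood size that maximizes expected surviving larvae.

6

Expected surviving larvae = c × s(c):
  c=3: 3 × 0.86 = 2.580
  c=4: 4 × 0.77 = 3.080
  c=5: 5 × 0.66 = 3.300
  c=6: 6 × 0.57 = 3.420
  c=7: 7 × 0.47 = 3.290
  c=8: 8 × 0.42 = 3.360
  c=9: 9 × 0.31 = 2.790
Maximum at c = 6 (3.420 surviving larvae).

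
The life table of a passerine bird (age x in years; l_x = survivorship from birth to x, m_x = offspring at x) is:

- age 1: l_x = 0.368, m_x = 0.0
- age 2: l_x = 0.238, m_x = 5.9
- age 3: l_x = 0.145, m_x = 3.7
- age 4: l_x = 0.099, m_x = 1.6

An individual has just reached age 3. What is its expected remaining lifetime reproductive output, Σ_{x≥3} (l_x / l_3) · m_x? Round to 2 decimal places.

4.79

l_3 = 0.145. Conditional survival from age 3 to x is l_x / l_3.
  x=3: (0.145/0.145) × 3.7 = 3.7000
  x=4: (0.099/0.145) × 1.6 = 1.0924
Sum = 3.7000 + 1.0924 = 4.7924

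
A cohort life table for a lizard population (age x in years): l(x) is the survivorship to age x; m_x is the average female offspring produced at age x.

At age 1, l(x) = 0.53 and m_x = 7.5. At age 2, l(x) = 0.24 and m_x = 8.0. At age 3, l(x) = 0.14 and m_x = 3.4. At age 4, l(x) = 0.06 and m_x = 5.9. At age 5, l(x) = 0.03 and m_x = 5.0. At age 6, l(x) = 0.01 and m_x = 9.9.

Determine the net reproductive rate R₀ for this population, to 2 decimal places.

6.97

R₀ = Σ l(x) m_x:
  age 1: 0.53 × 7.5 = 3.9750
  age 2: 0.24 × 8.0 = 1.9200
  age 3: 0.14 × 3.4 = 0.4760
  age 4: 0.06 × 5.9 = 0.3540
  age 5: 0.03 × 5.0 = 0.1500
  age 6: 0.01 × 9.9 = 0.0990
R₀ = 3.9750 + 1.9200 + 0.4760 + 0.3540 + 0.1500 + 0.0990 = 6.9740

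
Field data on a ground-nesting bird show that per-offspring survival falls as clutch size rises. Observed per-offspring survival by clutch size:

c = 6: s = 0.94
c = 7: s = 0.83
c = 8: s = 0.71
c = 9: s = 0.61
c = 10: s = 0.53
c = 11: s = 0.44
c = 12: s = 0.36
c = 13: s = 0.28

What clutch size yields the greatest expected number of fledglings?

7

Expected fledglings = c × s(c):
  c=6: 6 × 0.94 = 5.640
  c=7: 7 × 0.83 = 5.810
  c=8: 8 × 0.71 = 5.680
  c=9: 9 × 0.61 = 5.490
  c=10: 10 × 0.53 = 5.300
  c=11: 11 × 0.44 = 4.840
  c=12: 12 × 0.36 = 4.320
  c=13: 13 × 0.28 = 3.640
Maximum at c = 7 (5.810 fledglings).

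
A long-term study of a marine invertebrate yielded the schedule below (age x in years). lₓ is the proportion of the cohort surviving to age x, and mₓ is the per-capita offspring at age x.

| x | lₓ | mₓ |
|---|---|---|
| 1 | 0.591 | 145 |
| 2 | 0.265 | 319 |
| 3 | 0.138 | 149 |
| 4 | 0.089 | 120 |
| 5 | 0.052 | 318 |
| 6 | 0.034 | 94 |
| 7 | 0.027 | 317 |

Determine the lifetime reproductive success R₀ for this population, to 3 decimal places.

R₀ = Σ lₓ mₓ:
  age 1: 0.591 × 145 = 85.6950
  age 2: 0.265 × 319 = 84.5350
  age 3: 0.138 × 149 = 20.5620
  age 4: 0.089 × 120 = 10.6800
  age 5: 0.052 × 318 = 16.5360
  age 6: 0.034 × 94 = 3.1960
  age 7: 0.027 × 317 = 8.5590
R₀ = 85.6950 + 84.5350 + 20.5620 + 10.6800 + 16.5360 + 3.1960 + 8.5590 = 229.7630

229.763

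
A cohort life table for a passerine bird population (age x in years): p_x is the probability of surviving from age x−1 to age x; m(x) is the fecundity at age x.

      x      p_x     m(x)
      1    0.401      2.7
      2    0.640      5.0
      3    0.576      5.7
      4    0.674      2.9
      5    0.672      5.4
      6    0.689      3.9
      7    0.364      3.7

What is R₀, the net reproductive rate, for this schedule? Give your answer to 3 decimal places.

Survivorship from birth: l_x = p_1·p_2·…·p_x.
  l_1 = 0.40100
  l_2 = 0.25664
  l_3 = 0.14782
  l_4 = 0.09963
  l_5 = 0.06695
  l_6 = 0.04613
  l_7 = 0.01679
R₀ = Σ l_x m(x):
  age 1: 0.40100 × 2.7 = 1.0827
  age 2: 0.25664 × 5.0 = 1.2832
  age 3: 0.14782 × 5.7 = 0.8426
  age 4: 0.09963 × 2.9 = 0.2889
  age 5: 0.06695 × 5.4 = 0.3615
  age 6: 0.04613 × 3.9 = 0.1799
  age 7: 0.01679 × 3.7 = 0.0621
R₀ = 1.0827 + 1.2832 + 0.8426 + 0.2889 + 0.3615 + 0.1799 + 0.0621 = 4.1010

4.101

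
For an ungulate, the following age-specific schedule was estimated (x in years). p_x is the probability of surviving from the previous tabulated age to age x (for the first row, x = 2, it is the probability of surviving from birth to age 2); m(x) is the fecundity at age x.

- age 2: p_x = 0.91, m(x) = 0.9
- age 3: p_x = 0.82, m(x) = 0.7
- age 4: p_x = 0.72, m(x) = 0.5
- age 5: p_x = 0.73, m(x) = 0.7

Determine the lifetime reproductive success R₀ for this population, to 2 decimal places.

Survivorship from birth: l_x = p_2·p_3·…·p_x.
  l_2 = 0.91000
  l_3 = 0.74620
  l_4 = 0.53726
  l_5 = 0.39220
R₀ = Σ l_x m(x):
  age 2: 0.91000 × 0.9 = 0.8190
  age 3: 0.74620 × 0.7 = 0.5223
  age 4: 0.53726 × 0.5 = 0.2686
  age 5: 0.39220 × 0.7 = 0.2745
R₀ = 0.8190 + 0.5223 + 0.2686 + 0.2745 = 1.8845

1.88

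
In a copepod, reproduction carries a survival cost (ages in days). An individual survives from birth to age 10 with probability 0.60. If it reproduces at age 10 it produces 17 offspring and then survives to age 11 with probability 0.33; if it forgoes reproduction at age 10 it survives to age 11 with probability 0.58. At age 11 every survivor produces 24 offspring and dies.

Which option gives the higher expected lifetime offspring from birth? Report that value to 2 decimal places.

14.95

breed at age 10: R₀ = 0.60 × (17 + 0.33 × 24) = 0.60 × 24.9200 = 14.9520
delay to age 11: R₀ = 0.60 × (0.58 × 24) = 0.60 × 13.9200 = 8.3520
Higher: breed at age 10 (14.9520).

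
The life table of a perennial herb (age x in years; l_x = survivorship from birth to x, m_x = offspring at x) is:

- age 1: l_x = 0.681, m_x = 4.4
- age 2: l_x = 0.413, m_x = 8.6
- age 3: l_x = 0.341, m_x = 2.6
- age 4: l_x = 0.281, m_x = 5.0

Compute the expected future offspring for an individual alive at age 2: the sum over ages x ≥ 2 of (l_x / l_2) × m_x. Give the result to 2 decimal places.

l_2 = 0.413. Conditional survival from age 2 to x is l_x / l_2.
  x=2: (0.413/0.413) × 8.6 = 8.6000
  x=3: (0.341/0.413) × 2.6 = 2.1467
  x=4: (0.281/0.413) × 5.0 = 3.4019
Sum = 8.6000 + 2.1467 + 3.4019 = 14.1487

14.15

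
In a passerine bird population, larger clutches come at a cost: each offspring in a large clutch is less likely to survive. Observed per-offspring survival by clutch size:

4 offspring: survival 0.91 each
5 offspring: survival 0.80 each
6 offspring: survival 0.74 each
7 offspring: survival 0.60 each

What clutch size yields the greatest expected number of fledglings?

6

Expected fledglings = c × s(c):
  c=4: 4 × 0.91 = 3.640
  c=5: 5 × 0.80 = 4.000
  c=6: 6 × 0.74 = 4.440
  c=7: 7 × 0.60 = 4.200
Maximum at c = 6 (4.440 fledglings).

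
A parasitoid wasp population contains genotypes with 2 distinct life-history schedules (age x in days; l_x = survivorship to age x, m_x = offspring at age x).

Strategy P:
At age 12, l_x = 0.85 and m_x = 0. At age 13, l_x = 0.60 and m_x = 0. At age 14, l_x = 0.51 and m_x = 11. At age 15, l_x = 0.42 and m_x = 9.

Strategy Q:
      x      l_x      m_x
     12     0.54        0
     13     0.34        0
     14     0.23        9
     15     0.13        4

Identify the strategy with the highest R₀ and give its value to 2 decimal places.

9.39

Strategy P: R₀ = 0.85×0 + 0.60×0 + 0.51×11 + 0.42×9 = 9.3900
Strategy Q: R₀ = 0.54×0 + 0.34×0 + 0.23×9 + 0.13×4 = 2.5900
Highest R₀: strategy P with 9.3900.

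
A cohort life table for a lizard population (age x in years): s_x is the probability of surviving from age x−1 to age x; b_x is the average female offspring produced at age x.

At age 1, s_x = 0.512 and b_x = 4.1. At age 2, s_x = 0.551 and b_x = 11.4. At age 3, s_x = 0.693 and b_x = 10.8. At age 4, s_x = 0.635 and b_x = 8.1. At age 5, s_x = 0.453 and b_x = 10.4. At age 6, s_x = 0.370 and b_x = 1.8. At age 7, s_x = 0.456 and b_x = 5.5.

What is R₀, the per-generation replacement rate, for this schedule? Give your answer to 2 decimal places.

9.11

Survivorship from birth: l_x = s_1·s_2·…·s_x.
  l_1 = 0.51200
  l_2 = 0.28211
  l_3 = 0.19550
  l_4 = 0.12414
  l_5 = 0.05624
  l_6 = 0.02081
  l_7 = 0.00949
R₀ = Σ l_x b_x:
  age 1: 0.51200 × 4.1 = 2.0992
  age 2: 0.28211 × 11.4 = 3.2161
  age 3: 0.19550 × 10.8 = 2.1114
  age 4: 0.12414 × 8.1 = 1.0055
  age 5: 0.05624 × 10.4 = 0.5849
  age 6: 0.02081 × 1.8 = 0.0375
  age 7: 0.00949 × 5.5 = 0.0522
R₀ = 2.0992 + 3.2161 + 2.1114 + 1.0055 + 0.5849 + 0.0375 + 0.0522 = 9.1067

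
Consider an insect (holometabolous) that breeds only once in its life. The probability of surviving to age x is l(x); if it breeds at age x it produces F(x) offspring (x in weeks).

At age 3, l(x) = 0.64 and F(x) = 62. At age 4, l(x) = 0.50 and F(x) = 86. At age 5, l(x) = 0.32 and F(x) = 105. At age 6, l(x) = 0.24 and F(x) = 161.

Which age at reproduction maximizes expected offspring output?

Expected offspring if breeding at age x = l(x) × F(x):
  age 3: 0.64 × 62 = 39.680
  age 4: 0.50 × 86 = 43.000
  age 5: 0.32 × 105 = 33.600
  age 6: 0.24 × 161 = 38.640
Maximum at age 4 (43.000).

4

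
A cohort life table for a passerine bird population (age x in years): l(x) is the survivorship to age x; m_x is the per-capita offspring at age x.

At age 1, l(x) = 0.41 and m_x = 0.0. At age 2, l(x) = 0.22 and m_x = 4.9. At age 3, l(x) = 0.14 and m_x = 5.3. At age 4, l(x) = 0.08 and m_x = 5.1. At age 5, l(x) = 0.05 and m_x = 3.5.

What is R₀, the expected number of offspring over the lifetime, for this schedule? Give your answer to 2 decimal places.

R₀ = Σ l(x) m_x:
  age 1: 0.41 × 0.0 = 0.0000
  age 2: 0.22 × 4.9 = 1.0780
  age 3: 0.14 × 5.3 = 0.7420
  age 4: 0.08 × 5.1 = 0.4080
  age 5: 0.05 × 3.5 = 0.1750
R₀ = 0.0000 + 1.0780 + 0.7420 + 0.4080 + 0.1750 = 2.4030

2.40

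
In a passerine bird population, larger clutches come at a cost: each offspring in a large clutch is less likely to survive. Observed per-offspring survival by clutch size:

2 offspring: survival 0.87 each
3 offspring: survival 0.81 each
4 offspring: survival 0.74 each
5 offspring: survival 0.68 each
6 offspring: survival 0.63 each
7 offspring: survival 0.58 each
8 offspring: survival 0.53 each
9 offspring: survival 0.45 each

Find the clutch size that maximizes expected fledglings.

Expected fledglings = c × s(c):
  c=2: 2 × 0.87 = 1.740
  c=3: 3 × 0.81 = 2.430
  c=4: 4 × 0.74 = 2.960
  c=5: 5 × 0.68 = 3.400
  c=6: 6 × 0.63 = 3.780
  c=7: 7 × 0.58 = 4.060
  c=8: 8 × 0.53 = 4.240
  c=9: 9 × 0.45 = 4.050
Maximum at c = 8 (4.240 fledglings).

8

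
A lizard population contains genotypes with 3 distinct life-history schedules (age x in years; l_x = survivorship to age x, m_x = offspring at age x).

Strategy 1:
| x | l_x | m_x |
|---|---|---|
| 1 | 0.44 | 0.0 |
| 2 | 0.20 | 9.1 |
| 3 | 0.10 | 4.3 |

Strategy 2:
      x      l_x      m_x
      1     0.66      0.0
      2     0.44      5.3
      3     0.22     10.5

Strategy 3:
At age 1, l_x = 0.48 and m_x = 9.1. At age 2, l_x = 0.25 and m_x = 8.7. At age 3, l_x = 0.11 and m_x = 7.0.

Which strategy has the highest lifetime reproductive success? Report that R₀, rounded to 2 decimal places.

7.31

Strategy 1: R₀ = 0.44×0.0 + 0.20×9.1 + 0.10×4.3 = 2.2500
Strategy 2: R₀ = 0.66×0.0 + 0.44×5.3 + 0.22×10.5 = 4.6420
Strategy 3: R₀ = 0.48×9.1 + 0.25×8.7 + 0.11×7.0 = 7.3130
Highest R₀: strategy 3 with 7.3130.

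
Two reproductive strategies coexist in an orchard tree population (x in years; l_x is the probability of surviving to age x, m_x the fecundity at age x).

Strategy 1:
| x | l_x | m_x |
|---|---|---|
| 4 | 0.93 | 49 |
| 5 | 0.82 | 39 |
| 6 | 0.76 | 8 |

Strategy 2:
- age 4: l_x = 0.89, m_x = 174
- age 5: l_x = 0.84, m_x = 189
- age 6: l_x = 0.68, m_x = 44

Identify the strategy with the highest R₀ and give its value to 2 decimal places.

Strategy 1: R₀ = 0.93×49 + 0.82×39 + 0.76×8 = 83.6300
Strategy 2: R₀ = 0.89×174 + 0.84×189 + 0.68×44 = 343.5400
Highest R₀: strategy 2 with 343.5400.

343.54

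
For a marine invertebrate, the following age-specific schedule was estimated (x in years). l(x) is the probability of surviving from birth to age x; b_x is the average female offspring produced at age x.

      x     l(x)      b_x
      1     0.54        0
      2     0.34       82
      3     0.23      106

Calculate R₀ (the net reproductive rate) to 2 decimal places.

52.26

R₀ = Σ l(x) b_x:
  age 1: 0.54 × 0 = 0.0000
  age 2: 0.34 × 82 = 27.8800
  age 3: 0.23 × 106 = 24.3800
R₀ = 0.0000 + 27.8800 + 24.3800 = 52.2600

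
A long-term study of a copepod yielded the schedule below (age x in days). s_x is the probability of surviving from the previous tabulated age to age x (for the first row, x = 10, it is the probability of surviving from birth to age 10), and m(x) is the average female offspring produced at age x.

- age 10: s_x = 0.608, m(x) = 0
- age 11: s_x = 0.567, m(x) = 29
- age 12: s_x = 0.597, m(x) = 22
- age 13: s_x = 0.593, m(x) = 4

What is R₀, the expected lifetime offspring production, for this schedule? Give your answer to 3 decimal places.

15.013

Survivorship from birth: l_x = s_10·s_11·…·s_x.
  l_10 = 0.60800
  l_11 = 0.34474
  l_12 = 0.20581
  l_13 = 0.12204
R₀ = Σ l_x m(x):
  age 10: 0.60800 × 0 = 0.0000
  age 11: 0.34474 × 29 = 9.9975
  age 12: 0.20581 × 22 = 4.5278
  age 13: 0.12204 × 4 = 0.4882
R₀ = 0.0000 + 9.9975 + 4.5278 + 0.4882 = 15.0134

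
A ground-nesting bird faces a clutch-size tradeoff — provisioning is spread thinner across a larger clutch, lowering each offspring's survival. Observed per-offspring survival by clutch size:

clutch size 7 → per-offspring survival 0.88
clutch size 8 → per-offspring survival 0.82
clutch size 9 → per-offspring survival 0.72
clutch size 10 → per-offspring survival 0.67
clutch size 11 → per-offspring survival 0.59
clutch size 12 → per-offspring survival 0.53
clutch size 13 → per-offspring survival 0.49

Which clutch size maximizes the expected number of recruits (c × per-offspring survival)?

10

Expected recruits = c × s(c):
  c=7: 7 × 0.88 = 6.160
  c=8: 8 × 0.82 = 6.560
  c=9: 9 × 0.72 = 6.480
  c=10: 10 × 0.67 = 6.700
  c=11: 11 × 0.59 = 6.490
  c=12: 12 × 0.53 = 6.360
  c=13: 13 × 0.49 = 6.370
Maximum at c = 10 (6.700 recruits).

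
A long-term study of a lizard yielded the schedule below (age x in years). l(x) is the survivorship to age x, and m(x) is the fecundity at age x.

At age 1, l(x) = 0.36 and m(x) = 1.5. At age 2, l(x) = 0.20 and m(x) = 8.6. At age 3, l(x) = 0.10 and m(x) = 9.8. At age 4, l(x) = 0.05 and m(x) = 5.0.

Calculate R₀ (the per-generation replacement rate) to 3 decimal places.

R₀ = Σ l(x) m(x):
  age 1: 0.36 × 1.5 = 0.5400
  age 2: 0.20 × 8.6 = 1.7200
  age 3: 0.10 × 9.8 = 0.9800
  age 4: 0.05 × 5.0 = 0.2500
R₀ = 0.5400 + 1.7200 + 0.9800 + 0.2500 = 3.4900

3.490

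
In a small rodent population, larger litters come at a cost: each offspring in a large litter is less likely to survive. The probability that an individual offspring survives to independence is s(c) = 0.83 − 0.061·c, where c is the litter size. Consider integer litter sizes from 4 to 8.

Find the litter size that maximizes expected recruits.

7

Expected recruits = c × s(c):
  c=4: 4 × 0.586 = 2.344
  c=5: 5 × 0.525 = 2.625
  c=6: 6 × 0.464 = 2.784
  c=7: 7 × 0.403 = 2.821
  c=8: 8 × 0.342 = 2.736
Maximum at c = 7 (2.821 recruits).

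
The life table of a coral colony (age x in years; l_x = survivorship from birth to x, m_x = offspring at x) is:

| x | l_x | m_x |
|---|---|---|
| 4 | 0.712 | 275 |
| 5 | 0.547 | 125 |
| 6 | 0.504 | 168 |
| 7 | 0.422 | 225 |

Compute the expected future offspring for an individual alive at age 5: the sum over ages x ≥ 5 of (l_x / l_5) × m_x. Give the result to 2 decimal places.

l_5 = 0.547. Conditional survival from age 5 to x is l_x / l_5.
  x=5: (0.547/0.547) × 125 = 125.0000
  x=6: (0.504/0.547) × 168 = 154.7934
  x=7: (0.422/0.547) × 225 = 173.5832
Sum = 125.0000 + 154.7934 + 173.5832 = 453.3766

453.38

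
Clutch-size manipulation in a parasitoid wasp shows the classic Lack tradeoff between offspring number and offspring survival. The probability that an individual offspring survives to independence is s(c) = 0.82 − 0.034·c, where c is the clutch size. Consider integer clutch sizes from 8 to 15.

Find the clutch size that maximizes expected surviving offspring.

12

Expected surviving offspring = c × s(c):
  c=8: 8 × 0.548 = 4.384
  c=9: 9 × 0.514 = 4.626
  c=10: 10 × 0.480 = 4.800
  c=11: 11 × 0.446 = 4.906
  c=12: 12 × 0.412 = 4.944
  c=13: 13 × 0.378 = 4.914
  c=14: 14 × 0.344 = 4.816
  c=15: 15 × 0.310 = 4.650
Maximum at c = 12 (4.944 surviving offspring).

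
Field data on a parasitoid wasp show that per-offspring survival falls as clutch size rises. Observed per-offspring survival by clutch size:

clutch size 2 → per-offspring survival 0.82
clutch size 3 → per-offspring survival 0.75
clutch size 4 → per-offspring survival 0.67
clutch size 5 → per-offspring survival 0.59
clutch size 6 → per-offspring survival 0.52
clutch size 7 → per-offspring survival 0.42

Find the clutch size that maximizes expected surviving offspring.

Expected surviving offspring = c × s(c):
  c=2: 2 × 0.82 = 1.640
  c=3: 3 × 0.75 = 2.250
  c=4: 4 × 0.67 = 2.680
  c=5: 5 × 0.59 = 2.950
  c=6: 6 × 0.52 = 3.120
  c=7: 7 × 0.42 = 2.940
Maximum at c = 6 (3.120 surviving offspring).

6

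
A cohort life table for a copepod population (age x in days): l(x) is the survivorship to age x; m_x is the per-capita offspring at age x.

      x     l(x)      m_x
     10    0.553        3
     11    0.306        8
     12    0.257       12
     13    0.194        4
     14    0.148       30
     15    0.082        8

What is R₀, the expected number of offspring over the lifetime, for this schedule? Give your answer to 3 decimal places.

13.063

R₀ = Σ l(x) m_x:
  age 10: 0.553 × 3 = 1.6590
  age 11: 0.306 × 8 = 2.4480
  age 12: 0.257 × 12 = 3.0840
  age 13: 0.194 × 4 = 0.7760
  age 14: 0.148 × 30 = 4.4400
  age 15: 0.082 × 8 = 0.6560
R₀ = 1.6590 + 2.4480 + 3.0840 + 0.7760 + 4.4400 + 0.6560 = 13.0630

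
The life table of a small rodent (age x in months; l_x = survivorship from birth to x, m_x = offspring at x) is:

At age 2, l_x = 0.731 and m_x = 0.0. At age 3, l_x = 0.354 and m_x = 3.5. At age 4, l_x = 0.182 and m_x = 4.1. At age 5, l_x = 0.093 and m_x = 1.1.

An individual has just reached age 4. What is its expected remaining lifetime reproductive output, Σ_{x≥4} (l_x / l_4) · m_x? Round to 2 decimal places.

l_4 = 0.182. Conditional survival from age 4 to x is l_x / l_4.
  x=4: (0.182/0.182) × 4.1 = 4.1000
  x=5: (0.093/0.182) × 1.1 = 0.5621
Sum = 4.1000 + 0.5621 = 4.6621

4.66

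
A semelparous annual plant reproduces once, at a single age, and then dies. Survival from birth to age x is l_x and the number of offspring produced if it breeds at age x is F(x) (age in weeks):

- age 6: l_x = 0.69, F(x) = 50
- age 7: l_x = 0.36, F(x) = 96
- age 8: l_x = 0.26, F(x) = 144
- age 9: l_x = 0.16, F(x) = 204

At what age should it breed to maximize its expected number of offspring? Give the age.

8

Expected offspring if breeding at age x = l_x × F(x):
  age 6: 0.69 × 50 = 34.500
  age 7: 0.36 × 96 = 34.560
  age 8: 0.26 × 144 = 37.440
  age 9: 0.16 × 204 = 32.640
Maximum at age 8 (37.440).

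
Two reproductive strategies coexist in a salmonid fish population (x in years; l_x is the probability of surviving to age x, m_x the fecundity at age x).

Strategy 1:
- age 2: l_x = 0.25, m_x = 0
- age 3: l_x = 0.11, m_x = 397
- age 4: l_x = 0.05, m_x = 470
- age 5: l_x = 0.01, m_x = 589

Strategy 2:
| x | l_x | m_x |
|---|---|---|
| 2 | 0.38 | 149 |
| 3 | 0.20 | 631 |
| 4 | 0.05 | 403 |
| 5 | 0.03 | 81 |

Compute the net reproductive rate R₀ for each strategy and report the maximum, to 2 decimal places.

205.40

Strategy 1: R₀ = 0.25×0 + 0.11×397 + 0.05×470 + 0.01×589 = 73.0600
Strategy 2: R₀ = 0.38×149 + 0.20×631 + 0.05×403 + 0.03×81 = 205.4000
Highest R₀: strategy 2 with 205.4000.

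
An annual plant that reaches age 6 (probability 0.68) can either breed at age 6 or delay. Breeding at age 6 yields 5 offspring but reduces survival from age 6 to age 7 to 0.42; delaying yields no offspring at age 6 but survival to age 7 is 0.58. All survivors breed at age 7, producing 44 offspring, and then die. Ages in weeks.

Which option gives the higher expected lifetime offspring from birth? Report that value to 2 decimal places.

breed at age 6: R₀ = 0.68 × (5 + 0.42 × 44) = 0.68 × 23.4800 = 15.9664
delay to age 7: R₀ = 0.68 × (0.58 × 44) = 0.68 × 25.5200 = 17.3536
Higher: delay to age 7 (17.3536).

17.35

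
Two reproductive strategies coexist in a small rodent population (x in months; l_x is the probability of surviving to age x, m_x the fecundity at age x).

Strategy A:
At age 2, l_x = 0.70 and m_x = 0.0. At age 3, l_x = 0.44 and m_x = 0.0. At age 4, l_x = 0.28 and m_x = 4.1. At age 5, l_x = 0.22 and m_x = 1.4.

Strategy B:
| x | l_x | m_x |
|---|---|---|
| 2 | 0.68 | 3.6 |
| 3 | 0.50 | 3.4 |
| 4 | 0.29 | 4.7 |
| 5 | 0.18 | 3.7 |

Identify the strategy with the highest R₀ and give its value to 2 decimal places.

6.18

Strategy A: R₀ = 0.70×0.0 + 0.44×0.0 + 0.28×4.1 + 0.22×1.4 = 1.4560
Strategy B: R₀ = 0.68×3.6 + 0.50×3.4 + 0.29×4.7 + 0.18×3.7 = 6.1770
Highest R₀: strategy B with 6.1770.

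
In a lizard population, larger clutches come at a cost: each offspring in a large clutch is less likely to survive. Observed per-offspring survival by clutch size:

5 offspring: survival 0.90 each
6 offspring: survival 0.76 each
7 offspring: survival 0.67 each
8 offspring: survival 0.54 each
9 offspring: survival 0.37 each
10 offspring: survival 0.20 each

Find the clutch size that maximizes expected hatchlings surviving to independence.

Expected hatchlings surviving to independence = c × s(c):
  c=5: 5 × 0.90 = 4.500
  c=6: 6 × 0.76 = 4.560
  c=7: 7 × 0.67 = 4.690
  c=8: 8 × 0.54 = 4.320
  c=9: 9 × 0.37 = 3.330
  c=10: 10 × 0.20 = 2.000
Maximum at c = 7 (4.690 hatchlings surviving to independence).

7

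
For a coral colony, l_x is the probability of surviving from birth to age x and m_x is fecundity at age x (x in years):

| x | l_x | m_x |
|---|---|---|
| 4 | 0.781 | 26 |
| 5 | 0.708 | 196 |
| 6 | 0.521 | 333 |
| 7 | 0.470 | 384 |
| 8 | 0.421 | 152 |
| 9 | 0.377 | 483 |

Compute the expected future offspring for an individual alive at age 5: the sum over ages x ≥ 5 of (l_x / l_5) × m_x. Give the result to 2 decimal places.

1043.54

l_5 = 0.708. Conditional survival from age 5 to x is l_x / l_5.
  x=5: (0.708/0.708) × 196 = 196.0000
  x=6: (0.521/0.708) × 333 = 245.0466
  x=7: (0.470/0.708) × 384 = 254.9153
  x=8: (0.421/0.708) × 152 = 90.3842
  x=9: (0.377/0.708) × 483 = 257.1907
Sum = 196.0000 + 245.0466 + 254.9153 + 90.3842 + 257.1907 = 1043.5367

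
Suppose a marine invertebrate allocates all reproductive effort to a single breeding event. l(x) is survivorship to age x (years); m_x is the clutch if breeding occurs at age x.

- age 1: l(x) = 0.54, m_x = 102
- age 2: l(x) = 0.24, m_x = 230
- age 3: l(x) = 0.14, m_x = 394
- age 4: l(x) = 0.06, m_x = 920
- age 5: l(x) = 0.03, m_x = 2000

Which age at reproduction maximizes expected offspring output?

5

Expected offspring if breeding at age x = l(x) × m_x:
  age 1: 0.54 × 102 = 55.080
  age 2: 0.24 × 230 = 55.200
  age 3: 0.14 × 394 = 55.160
  age 4: 0.06 × 920 = 55.200
  age 5: 0.03 × 2000 = 60.000
Maximum at age 5 (60.000).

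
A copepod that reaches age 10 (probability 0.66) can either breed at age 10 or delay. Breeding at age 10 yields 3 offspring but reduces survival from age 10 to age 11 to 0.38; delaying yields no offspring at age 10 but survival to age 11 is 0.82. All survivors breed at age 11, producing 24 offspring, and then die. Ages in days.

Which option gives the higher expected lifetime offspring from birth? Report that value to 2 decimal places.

12.99

breed at age 10: R₀ = 0.66 × (3 + 0.38 × 24) = 0.66 × 12.1200 = 7.9992
delay to age 11: R₀ = 0.66 × (0.82 × 24) = 0.66 × 19.6800 = 12.9888
Higher: delay to age 11 (12.9888).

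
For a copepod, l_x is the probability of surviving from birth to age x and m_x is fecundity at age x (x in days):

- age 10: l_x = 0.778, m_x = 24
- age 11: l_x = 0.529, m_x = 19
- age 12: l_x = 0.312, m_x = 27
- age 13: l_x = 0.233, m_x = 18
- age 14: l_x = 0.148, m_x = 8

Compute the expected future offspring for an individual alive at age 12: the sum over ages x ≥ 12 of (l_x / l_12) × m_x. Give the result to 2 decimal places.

44.24

l_12 = 0.312. Conditional survival from age 12 to x is l_x / l_12.
  x=12: (0.312/0.312) × 27 = 27.0000
  x=13: (0.233/0.312) × 18 = 13.4423
  x=14: (0.148/0.312) × 8 = 3.7949
Sum = 27.0000 + 13.4423 + 3.7949 = 44.2372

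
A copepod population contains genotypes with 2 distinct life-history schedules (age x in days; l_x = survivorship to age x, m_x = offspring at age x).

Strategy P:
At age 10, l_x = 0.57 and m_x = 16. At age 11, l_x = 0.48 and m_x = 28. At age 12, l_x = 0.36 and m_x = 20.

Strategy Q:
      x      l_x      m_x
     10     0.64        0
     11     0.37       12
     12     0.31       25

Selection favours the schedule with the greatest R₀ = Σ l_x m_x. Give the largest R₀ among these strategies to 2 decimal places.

29.76

Strategy P: R₀ = 0.57×16 + 0.48×28 + 0.36×20 = 29.7600
Strategy Q: R₀ = 0.64×0 + 0.37×12 + 0.31×25 = 12.1900
Highest R₀: strategy P with 29.7600.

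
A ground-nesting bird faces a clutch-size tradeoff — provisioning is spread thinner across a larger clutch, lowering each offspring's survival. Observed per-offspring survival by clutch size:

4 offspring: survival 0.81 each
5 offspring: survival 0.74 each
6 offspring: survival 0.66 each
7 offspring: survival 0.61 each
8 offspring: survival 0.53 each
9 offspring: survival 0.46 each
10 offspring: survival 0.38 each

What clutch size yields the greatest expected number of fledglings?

Expected fledglings = c × s(c):
  c=4: 4 × 0.81 = 3.240
  c=5: 5 × 0.74 = 3.700
  c=6: 6 × 0.66 = 3.960
  c=7: 7 × 0.61 = 4.270
  c=8: 8 × 0.53 = 4.240
  c=9: 9 × 0.46 = 4.140
  c=10: 10 × 0.38 = 3.800
Maximum at c = 7 (4.270 fledglings).

7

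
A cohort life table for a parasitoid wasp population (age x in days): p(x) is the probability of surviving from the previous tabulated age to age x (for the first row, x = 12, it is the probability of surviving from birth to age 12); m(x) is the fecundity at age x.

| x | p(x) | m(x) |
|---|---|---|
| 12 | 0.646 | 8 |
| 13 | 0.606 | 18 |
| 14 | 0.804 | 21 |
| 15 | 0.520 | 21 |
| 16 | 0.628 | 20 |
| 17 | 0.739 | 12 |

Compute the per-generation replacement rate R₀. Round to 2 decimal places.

25.23

Survivorship from birth: l_x = p_12·p_13·…·p_x.
  l_12 = 0.64600
  l_13 = 0.39148
  l_14 = 0.31475
  l_15 = 0.16367
  l_16 = 0.10278
  l_17 = 0.07596
R₀ = Σ l_x m(x):
  age 12: 0.64600 × 8 = 5.1680
  age 13: 0.39148 × 18 = 7.0466
  age 14: 0.31475 × 21 = 6.6097
  age 15: 0.16367 × 21 = 3.4371
  age 16: 0.10278 × 20 = 2.0556
  age 17: 0.07596 × 12 = 0.9115
R₀ = 5.1680 + 7.0466 + 6.6097 + 3.4371 + 2.0556 + 0.9115 = 25.2286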